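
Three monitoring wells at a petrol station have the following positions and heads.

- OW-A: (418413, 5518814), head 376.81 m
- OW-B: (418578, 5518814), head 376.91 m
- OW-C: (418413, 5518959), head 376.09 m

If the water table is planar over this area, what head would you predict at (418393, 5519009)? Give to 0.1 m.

375.8 m

∂h/∂x = (376.91 − 376.81) / (418578 − 418413) = +0.0006061
∂h/∂y = (376.09 − 376.81) / (5518959 − 5518814) = -0.004966
h(418393, 5519009) = 376.81 + (+0.0006061)·(-20) + (-0.004966)·(195) = 376.81 -0.012 -0.968 = 375.830 m.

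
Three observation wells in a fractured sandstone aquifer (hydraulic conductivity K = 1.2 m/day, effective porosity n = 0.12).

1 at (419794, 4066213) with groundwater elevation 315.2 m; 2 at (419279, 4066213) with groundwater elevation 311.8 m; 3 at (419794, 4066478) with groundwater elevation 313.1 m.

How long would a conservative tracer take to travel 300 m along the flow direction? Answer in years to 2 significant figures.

∂h/∂x = (311.8 − 315.2) / (419279 − 419794) = +0.006602
∂h/∂y = (313.1 − 315.2) / (4066478 − 4066213) = -0.007925
|∇h| = √(0.006602² + -0.007925²) = 0.01031
Seepage velocity v = K·i/n = 1.2 × 0.01031 / 0.12 = 0.1031 m/day.
t = 300 / 0.1031 = 2910 days = 7.97 years.

8.0 years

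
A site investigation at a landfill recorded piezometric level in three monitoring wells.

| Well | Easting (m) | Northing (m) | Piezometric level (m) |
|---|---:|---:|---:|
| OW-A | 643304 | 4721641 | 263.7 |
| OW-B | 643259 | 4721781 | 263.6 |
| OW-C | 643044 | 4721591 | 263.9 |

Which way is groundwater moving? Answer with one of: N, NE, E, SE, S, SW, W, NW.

With h = a·x + b·y + c and OW-A as origin, the differences give:
  (-45)·a + 140·b = -0.1
  (-260)·a + (-50)·b = +0.2
Eliminate b (×(-50) and ×140, subtract): 38650·a = -23.00 → a = ∂h/∂x = -0.0005951
Back-substitute: b = ∂h/∂y = -0.0009056.
Flow = −∇h = (+0.0005951 east, +0.0009056 north), which points northeast.

NE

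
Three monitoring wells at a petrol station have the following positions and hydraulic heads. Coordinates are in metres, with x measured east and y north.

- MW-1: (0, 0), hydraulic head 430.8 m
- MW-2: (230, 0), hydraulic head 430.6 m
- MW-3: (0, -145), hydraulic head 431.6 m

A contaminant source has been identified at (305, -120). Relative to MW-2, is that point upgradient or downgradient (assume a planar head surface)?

upgradient

∂h/∂x = (430.6 − 430.8) / (230 − 0) = -0.0008696
∂h/∂y = (431.6 − 430.8) / (-145 − 0) = -0.005517
Head at (305, -120) = 430.8 + (-0.0008696)·(305) + (-0.005517)·(-120) = 431.20 m.
That is higher than the 430.6 m at MW-2, so the point is upgradient.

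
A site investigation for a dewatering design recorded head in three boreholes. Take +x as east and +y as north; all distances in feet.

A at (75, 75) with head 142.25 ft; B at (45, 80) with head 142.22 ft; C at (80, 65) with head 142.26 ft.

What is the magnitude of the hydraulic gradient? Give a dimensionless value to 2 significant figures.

Three-point gradient (reference A): Δ to B = (-30, 5, -0.03), Δ to C = (5, -10, +0.01).
∂h/∂x = +0.0009091, ∂h/∂y = -0.0005455 (det = 275).
|∇h| = √(0.0009091² + -0.0005455²) = 0.00106

0.0011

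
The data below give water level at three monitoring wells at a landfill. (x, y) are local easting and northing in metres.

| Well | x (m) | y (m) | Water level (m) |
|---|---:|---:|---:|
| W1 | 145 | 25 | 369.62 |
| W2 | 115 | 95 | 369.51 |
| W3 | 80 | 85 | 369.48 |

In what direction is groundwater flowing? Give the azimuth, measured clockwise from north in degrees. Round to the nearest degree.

With h = a·x + b·y + c and W1 as origin, the differences give:
  (-30)·a + 70·b = -0.11
  (-65)·a + 60·b = -0.14
Eliminate b (×60 and ×70, subtract): 2750·a = 3.200 → a = ∂h/∂x = +0.001164
Back-substitute: b = ∂h/∂y = -0.001073.
Flow direction (−∇h) has components (-0.001164 E, +0.001073 N).
Azimuth = atan2(E, N) = atan2(-0.001164, +0.001073) = 312.7° ≈ 313°.

313°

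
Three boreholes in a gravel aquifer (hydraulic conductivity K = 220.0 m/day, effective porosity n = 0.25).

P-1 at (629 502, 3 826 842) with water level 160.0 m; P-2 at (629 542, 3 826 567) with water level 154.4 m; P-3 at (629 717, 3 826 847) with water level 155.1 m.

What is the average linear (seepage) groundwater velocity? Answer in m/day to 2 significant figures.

25 m/day

Taking P-1 as reference: P-2−P-1 = (40, -275, -5.6); P-3−P-1 = (215, 5, -4.9).
Solve a·Δx + b·Δy = Δh: det = 40·5 − 215·(-275) = 59325.
∂h/∂x = [(-5.6)·5 − (-4.9)·(-275)] / 59325 = -0.02319
∂h/∂y = [40·(-4.9) − 215·(-5.6)] / 59325 = +0.01699
|∇h| = √(-0.02319² + 0.01699²) = 0.02875
Seepage velocity v = K·i/n = 220.0 × 0.02875 / 0.25 = 25.3 m/day.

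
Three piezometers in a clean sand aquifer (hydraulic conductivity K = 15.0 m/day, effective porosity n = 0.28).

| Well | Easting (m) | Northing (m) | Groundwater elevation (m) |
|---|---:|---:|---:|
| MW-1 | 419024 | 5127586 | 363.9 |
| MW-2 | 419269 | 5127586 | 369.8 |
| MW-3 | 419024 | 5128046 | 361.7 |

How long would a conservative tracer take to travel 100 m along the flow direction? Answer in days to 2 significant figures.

76 days

∂h/∂x = (369.8 − 363.9) / (419269 − 419024) = +0.02408
∂h/∂y = (361.7 − 363.9) / (5128046 − 5127586) = -0.004783
|∇h| = √(0.02408² + -0.004783²) = 0.02455
Seepage velocity v = K·i/n = 15.0 × 0.02455 / 0.28 = 1.315 m/day.
t = 100 / 1.315 = 76.05 days.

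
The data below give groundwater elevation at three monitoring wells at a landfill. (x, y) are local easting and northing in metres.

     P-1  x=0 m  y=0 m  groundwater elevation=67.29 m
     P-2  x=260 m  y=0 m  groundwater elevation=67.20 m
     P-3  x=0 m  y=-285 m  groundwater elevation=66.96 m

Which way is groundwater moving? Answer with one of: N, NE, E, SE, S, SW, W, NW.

∂h/∂x = (67.20 − 67.29) / (260 − 0) = -0.0003462
∂h/∂y = (66.96 − 67.29) / (-285 − 0) = +0.001158
Flow = −∇h = (+0.0003462 east, -0.001158 north), which points south.

S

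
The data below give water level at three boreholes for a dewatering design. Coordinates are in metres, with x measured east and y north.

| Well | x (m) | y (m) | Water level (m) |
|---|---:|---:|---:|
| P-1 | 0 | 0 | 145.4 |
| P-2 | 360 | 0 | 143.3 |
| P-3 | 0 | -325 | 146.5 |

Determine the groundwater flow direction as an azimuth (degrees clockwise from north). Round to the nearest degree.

060°

∂h/∂x = (143.3 − 145.4) / (360 − 0) = -0.005833
∂h/∂y = (146.5 − 145.4) / (-325 − 0) = -0.003385
Flow direction (−∇h) has components (+0.005833 E, +0.003385 N).
Azimuth = atan2(E, N) = atan2(+0.005833, +0.003385) = 59.9° ≈ 060°.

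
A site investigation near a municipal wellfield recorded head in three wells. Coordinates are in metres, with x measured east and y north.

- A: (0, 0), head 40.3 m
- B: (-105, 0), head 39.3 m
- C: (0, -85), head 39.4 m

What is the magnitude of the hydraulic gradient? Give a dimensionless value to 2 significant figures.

0.014

∂h/∂x = (39.3 − 40.3) / (-105 − 0) = +0.009524
∂h/∂y = (39.4 − 40.3) / (-85 − 0) = +0.01059
|∇h| = √(0.009524² + 0.01059²) = 0.01424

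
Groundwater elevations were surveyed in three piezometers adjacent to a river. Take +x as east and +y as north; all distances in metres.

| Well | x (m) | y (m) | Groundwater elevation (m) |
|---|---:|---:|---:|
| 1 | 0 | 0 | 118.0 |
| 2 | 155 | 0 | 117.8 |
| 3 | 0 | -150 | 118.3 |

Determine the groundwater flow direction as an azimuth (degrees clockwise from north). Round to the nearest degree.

∂h/∂x = (117.8 − 118.0) / (155 − 0) = -0.001290
∂h/∂y = (118.3 − 118.0) / (-150 − 0) = -0.002000
Flow direction (−∇h) has components (+0.001290 E, +0.002000 N).
Azimuth = atan2(E, N) = atan2(+0.001290, +0.002000) = 32.8° ≈ 033°.

033°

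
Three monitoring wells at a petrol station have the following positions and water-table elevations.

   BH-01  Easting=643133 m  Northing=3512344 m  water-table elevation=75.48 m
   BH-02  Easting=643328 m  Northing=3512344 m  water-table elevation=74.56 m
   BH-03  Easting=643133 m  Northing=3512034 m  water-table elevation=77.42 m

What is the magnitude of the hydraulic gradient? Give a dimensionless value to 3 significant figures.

0.00784

∂h/∂x = (74.56 − 75.48) / (643328 − 643133) = -0.004718
∂h/∂y = (77.42 − 75.48) / (3512034 − 3512344) = -0.006258
|∇h| = √(-0.004718² + -0.006258²) = 0.007837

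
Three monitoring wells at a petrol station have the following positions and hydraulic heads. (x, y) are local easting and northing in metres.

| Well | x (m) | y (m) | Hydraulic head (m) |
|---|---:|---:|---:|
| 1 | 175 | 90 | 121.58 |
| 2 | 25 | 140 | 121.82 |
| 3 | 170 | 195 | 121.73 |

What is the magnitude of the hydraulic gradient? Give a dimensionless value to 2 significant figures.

0.0018

With h = a·x + b·y + c and 1 as origin, the differences give:
  (-150)·a + 50·b = +0.24
  (-5)·a + 105·b = +0.15
Eliminate b (×105 and ×50, subtract): -15500·a = 17.700 → a = ∂h/∂x = -0.001142
Back-substitute: b = ∂h/∂y = +0.001374.
|∇h| = √(-0.001142² + 0.001374²) = 0.001787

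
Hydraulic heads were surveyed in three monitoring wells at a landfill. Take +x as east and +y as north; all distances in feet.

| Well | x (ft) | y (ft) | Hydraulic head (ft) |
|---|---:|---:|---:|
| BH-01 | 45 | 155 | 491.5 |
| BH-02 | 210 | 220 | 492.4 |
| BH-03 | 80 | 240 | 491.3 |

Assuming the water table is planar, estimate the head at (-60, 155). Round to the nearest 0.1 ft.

490.7 ft

With h = a·x + b·y + c and BH-01 as origin, the differences give:
  165·a + 65·b = +0.9
  35·a + 85·b = -0.2
Eliminate b (×85 and ×65, subtract): 11750·a = 89.50 → a = ∂h/∂x = +0.007617
Back-substitute: b = ∂h/∂y = -0.005489.
h(-60, 155) = 491.5 + (+0.007617)·(-105) + (-0.005489)·(0) = 491.5 -0.800 -0.000 = 490.700 ft.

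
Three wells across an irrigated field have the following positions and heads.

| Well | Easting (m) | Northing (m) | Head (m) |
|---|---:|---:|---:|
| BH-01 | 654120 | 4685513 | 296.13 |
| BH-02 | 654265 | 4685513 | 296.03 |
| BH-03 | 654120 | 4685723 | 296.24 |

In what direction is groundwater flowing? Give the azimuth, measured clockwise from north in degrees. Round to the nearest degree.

∂h/∂x = (296.03 − 296.13) / (654265 − 654120) = -0.0006897
∂h/∂y = (296.24 − 296.13) / (4685723 − 4685513) = +0.0005238
Flow direction (−∇h) has components (+0.0006897 E, -0.0005238 N).
Azimuth = atan2(E, N) = atan2(+0.0006897, -0.0005238) = 127.2° ≈ 127°.

127°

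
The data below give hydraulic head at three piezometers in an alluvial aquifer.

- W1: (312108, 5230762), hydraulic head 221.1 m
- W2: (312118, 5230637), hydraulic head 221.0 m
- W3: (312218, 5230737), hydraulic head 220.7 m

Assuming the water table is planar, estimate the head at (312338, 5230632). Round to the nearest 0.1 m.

220.2 m

Taking W1 as reference: W2−W1 = (10, -125, -0.1); W3−W1 = (110, -25, -0.4).
Determinant of the coordinate differences = 10·(-25) − 110·(-125) = 13500.
∂h/∂x = [(-0.1)·(-25) − (-0.4)·(-125)] / 13500 = -0.003519
∂h/∂y = [10·(-0.4) − 110·(-0.1)] / 13500 = +0.0005185
h(312338, 5230632) = 221.1 + (-0.003519)·(230) + (+0.0005185)·(-130) = 221.1 -0.809 -0.067 = 220.223 m.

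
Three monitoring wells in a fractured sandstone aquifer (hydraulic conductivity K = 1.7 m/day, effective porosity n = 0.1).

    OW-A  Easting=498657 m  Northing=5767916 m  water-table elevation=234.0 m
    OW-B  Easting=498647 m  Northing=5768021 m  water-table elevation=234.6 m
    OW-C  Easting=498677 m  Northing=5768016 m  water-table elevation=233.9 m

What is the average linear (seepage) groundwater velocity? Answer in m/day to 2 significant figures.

With h = a·x + b·y + c and OW-A as origin, the differences give:
  (-10)·a + 105·b = +0.6
  20·a + 100·b = -0.1
Eliminate b (×100 and ×105, subtract): -3100·a = 70.50 → a = ∂h/∂x = -0.02274
Back-substitute: b = ∂h/∂y = +0.003548.
|∇h| = √(-0.02274² + 0.003548²) = 0.02302
Seepage velocity v = K·i/n = 1.7 × 0.02302 / 0.1 = 0.3913 m/day.

0.39 m/day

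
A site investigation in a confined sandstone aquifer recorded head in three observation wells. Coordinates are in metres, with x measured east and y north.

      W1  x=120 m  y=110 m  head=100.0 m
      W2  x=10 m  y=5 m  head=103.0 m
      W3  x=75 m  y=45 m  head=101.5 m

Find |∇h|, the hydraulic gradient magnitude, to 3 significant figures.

Three-point gradient (reference W1): Δ to W2 = (-110, -105, +3.0), Δ to W3 = (-45, -65, +1.5).
∂h/∂x = -0.01546, ∂h/∂y = -0.01237 (det = 2425).
|∇h| = √(-0.01546² + -0.01237²) = 0.0198

0.0198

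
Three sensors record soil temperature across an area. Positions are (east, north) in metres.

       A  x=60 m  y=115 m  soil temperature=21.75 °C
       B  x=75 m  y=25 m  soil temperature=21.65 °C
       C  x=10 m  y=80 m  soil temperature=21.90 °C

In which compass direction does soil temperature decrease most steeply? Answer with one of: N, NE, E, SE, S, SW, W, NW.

E

Taking A as reference: B−A = (15, -90, -0.10); C−A = (-50, -35, +0.15).
Solve a·Δx + b·Δy = ΔT: det = 15·(-35) − (-50)·(-90) = -5025.
∂T/∂x = [(-0.10)·(-35) − (+0.15)·(-90)] / -5025 = -0.003383
∂T/∂y = [15·(+0.15) − (-50)·(-0.10)] / -5025 = +0.0005473
Steepest decrease is along −∇f = (+0.003383 E, -0.0005473 N) → east.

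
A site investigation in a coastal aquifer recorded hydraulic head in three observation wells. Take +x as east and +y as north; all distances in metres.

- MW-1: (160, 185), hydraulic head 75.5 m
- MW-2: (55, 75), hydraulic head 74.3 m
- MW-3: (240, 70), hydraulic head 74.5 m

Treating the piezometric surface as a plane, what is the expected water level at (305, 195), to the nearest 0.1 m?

Taking MW-1 as reference: MW-2−MW-1 = (-105, -110, -1.2); MW-3−MW-1 = (80, -115, -1.0).
Solve a·Δx + b·Δy = Δh: det = (-105)·(-115) − 80·(-110) = 20875.
∂h/∂x = [(-1.2)·(-115) − (-1.0)·(-110)] / 20875 = +0.001341
∂h/∂y = [(-105)·(-1.0) − 80·(-1.2)] / 20875 = +0.009629
h(305, 195) = 75.5 + (+0.001341)·(145) + (+0.009629)·(10) = 75.5 +0.194 +0.096 = 75.791 m.

75.8 m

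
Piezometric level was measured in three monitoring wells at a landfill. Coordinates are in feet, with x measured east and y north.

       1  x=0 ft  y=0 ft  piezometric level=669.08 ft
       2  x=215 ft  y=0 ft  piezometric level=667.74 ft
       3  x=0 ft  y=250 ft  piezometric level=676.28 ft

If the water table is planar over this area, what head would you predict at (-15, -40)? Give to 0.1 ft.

∂h/∂x = (667.74 − 669.08) / (215 − 0) = -0.006233
∂h/∂y = (676.28 − 669.08) / (250 − 0) = +0.02880
h(-15, -40) = 669.08 + (-0.006233)·(-15) + (+0.02880)·(-40) = 669.08 +0.093 -1.152 = 668.021 ft.

668.0 ft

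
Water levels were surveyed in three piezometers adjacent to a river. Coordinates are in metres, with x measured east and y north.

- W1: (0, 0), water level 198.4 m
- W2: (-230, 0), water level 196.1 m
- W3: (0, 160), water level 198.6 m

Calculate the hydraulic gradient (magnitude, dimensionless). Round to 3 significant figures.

0.0101

∂h/∂x = (196.1 − 198.4) / (-230 − 0) = +0.01000
∂h/∂y = (198.6 − 198.4) / (160 − 0) = +0.001250
|∇h| = √(0.01000² + 0.001250²) = 0.01008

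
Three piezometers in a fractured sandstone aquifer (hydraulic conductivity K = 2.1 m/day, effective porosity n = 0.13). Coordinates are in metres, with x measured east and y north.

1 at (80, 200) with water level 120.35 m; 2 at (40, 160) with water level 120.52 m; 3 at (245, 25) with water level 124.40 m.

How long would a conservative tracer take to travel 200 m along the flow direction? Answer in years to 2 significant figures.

Taking 1 as reference: 2−1 = (-40, -40, +0.17); 3−1 = (165, -175, +4.05).
Solve a·Δx + b·Δy = Δh: det = (-40)·(-175) − 165·(-40) = 13600.
∂h/∂x = [(+0.17)·(-175) − (+4.05)·(-40)] / 13600 = +0.009724
∂h/∂y = [(-40)·(+4.05) − 165·(+0.17)] / 13600 = -0.01397
|∇h| = √(0.009724² + -0.01397²) = 0.01702
Seepage velocity v = K·i/n = 2.1 × 0.01702 / 0.13 = 0.2749 m/day.
t = 200 / 0.2749 = 727.5 days = 1.99 years.

2.0 years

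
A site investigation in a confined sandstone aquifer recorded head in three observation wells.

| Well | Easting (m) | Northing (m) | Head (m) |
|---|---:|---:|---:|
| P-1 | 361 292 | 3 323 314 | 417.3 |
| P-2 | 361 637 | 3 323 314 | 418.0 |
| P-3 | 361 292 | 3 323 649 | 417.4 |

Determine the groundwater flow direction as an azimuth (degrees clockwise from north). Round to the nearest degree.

262°

∂h/∂x = (418.0 − 417.3) / (361637 − 361292) = +0.002029
∂h/∂y = (417.4 − 417.3) / (3323649 − 3323314) = +0.0002985
Flow direction (−∇h) has components (-0.002029 E, -0.0002985 N).
Azimuth = atan2(E, N) = atan2(-0.002029, -0.0002985) = 261.6° ≈ 262°.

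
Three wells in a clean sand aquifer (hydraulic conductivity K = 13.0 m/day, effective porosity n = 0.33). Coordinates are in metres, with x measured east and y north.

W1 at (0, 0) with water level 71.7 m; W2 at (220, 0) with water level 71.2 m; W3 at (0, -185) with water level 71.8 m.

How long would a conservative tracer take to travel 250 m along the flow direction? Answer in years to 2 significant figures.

∂h/∂x = (71.2 − 71.7) / (220 − 0) = -0.002273
∂h/∂y = (71.8 − 71.7) / (-185 − 0) = -0.0005405
|∇h| = √(-0.002273² + -0.0005405²) = 0.002336
Seepage velocity v = K·i/n = 13.0 × 0.002336 / 0.33 = 0.09202 m/day.
t = 250 / 0.09202 = 2717 days = 7.44 years.

7.4 years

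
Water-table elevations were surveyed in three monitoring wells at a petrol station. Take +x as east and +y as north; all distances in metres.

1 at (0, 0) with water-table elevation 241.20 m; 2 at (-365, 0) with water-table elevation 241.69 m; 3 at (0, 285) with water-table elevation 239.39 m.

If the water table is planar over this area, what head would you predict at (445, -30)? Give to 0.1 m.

240.8 m

∂h/∂x = (241.69 − 241.20) / (-365 − 0) = -0.001342
∂h/∂y = (239.39 − 241.20) / (285 − 0) = -0.006351
h(445, -30) = 241.20 + (-0.001342)·(445) + (-0.006351)·(-30) = 241.20 -0.597 +0.191 = 240.793 m.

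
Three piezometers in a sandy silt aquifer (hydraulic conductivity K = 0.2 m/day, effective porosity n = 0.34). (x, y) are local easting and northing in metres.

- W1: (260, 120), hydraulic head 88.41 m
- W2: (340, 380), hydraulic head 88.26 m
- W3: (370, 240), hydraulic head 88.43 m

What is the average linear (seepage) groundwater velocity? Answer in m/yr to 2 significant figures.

0.33 m/yr

With h = a·x + b·y + c and W1 as origin, the differences give:
  80·a + 260·b = -0.15
  110·a + 120·b = +0.02
Eliminate b (×120 and ×260, subtract): -19000·a = -23.200 → a = ∂h/∂x = +0.001221
Back-substitute: b = ∂h/∂y = -0.0009526.
|∇h| = √(0.001221² + -0.0009526²) = 0.001549
Seepage velocity v = K·i/n = 0.2 × 0.001549 / 0.34 = 0.0009112 m/day = 0.3328 m/yr.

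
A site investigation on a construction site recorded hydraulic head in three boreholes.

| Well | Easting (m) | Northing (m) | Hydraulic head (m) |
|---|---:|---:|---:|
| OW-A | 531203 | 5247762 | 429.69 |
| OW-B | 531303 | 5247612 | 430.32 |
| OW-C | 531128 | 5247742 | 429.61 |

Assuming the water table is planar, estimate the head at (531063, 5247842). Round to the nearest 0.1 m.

429.2 m

With h = a·x + b·y + c and OW-A as origin, the differences give:
  100·a + (-150)·b = +0.63
  (-75)·a + (-20)·b = -0.08
Eliminate b (×(-20) and ×(-150), subtract): -13250·a = -24.600 → a = ∂h/∂x = +0.001857
Back-substitute: b = ∂h/∂y = -0.002962.
h(531063, 5247842) = 429.69 + (+0.001857)·(-140) + (-0.002962)·(80) = 429.69 -0.260 -0.237 = 429.193 m.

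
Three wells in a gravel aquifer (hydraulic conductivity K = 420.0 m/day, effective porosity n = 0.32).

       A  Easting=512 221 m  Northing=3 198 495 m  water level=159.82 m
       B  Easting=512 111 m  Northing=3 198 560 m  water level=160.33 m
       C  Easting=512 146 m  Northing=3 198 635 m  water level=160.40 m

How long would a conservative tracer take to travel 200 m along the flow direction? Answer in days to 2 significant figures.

Taking A as reference: B−A = (-110, 65, +0.51); C−A = (-75, 140, +0.58).
Solve a·Δx + b·Δy = Δh: det = (-110)·140 − (-75)·65 = -10525.
∂h/∂x = [(+0.51)·140 − (+0.58)·65] / -10525 = -0.003202
∂h/∂y = [(-110)·(+0.58) − (-75)·(+0.51)] / -10525 = +0.002428
|∇h| = √(-0.003202² + 0.002428²) = 0.004018
Seepage velocity v = K·i/n = 420.0 × 0.004018 / 0.32 = 5.274 m/day.
t = 200 / 5.274 = 37.92 days.

38 days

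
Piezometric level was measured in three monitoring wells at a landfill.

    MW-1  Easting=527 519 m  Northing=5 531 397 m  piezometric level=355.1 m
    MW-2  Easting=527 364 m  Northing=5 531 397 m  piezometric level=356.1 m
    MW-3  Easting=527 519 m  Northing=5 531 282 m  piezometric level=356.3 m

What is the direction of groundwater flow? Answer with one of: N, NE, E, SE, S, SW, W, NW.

∂h/∂x = (356.1 − 355.1) / (527364 − 527519) = -0.006452
∂h/∂y = (356.3 − 355.1) / (5531282 − 5531397) = -0.01043
Flow = −∇h = (+0.006452 east, +0.01043 north), which points northeast.

NE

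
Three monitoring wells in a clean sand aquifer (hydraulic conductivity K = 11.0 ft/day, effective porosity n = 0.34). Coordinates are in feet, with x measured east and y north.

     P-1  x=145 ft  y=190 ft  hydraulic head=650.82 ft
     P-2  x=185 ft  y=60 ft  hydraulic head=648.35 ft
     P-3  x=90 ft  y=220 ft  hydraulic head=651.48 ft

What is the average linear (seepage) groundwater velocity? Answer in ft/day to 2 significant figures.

With h = a·x + b·y + c and P-1 as origin, the differences give:
  40·a + (-130)·b = -2.47
  (-55)·a + 30·b = +0.66
Eliminate b (×30 and ×(-130), subtract): -5950·a = 11.700 → a = ∂h/∂x = -0.001966
Back-substitute: b = ∂h/∂y = +0.01839.
|∇h| = √(-0.001966² + 0.01839²) = 0.01849
Seepage velocity v = K·i/n = 11.0 × 0.01849 / 0.34 = 0.5982 ft/day.

0.60 ft/day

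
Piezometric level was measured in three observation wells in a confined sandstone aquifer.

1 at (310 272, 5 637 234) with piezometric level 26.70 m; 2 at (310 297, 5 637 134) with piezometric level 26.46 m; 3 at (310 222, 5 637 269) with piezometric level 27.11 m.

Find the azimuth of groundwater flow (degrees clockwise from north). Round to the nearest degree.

With h = a·x + b·y + c and 1 as origin, the differences give:
  25·a + (-100)·b = -0.24
  (-50)·a + 35·b = +0.41
Eliminate b (×35 and ×(-100), subtract): -4125·a = 32.600 → a = ∂h/∂x = -0.007903
Back-substitute: b = ∂h/∂y = +0.0004242.
Flow direction (−∇h) has components (+0.007903 E, -0.0004242 N).
Azimuth = atan2(E, N) = atan2(+0.007903, -0.0004242) = 93.1° ≈ 093°.

093°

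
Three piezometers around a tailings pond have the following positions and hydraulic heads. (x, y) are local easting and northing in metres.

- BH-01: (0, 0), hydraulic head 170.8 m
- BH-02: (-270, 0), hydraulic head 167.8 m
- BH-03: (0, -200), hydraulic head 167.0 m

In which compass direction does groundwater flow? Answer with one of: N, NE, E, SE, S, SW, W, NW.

SW

∂h/∂x = (167.8 − 170.8) / (-270 − 0) = +0.01111
∂h/∂y = (167.0 − 170.8) / (-200 − 0) = +0.01900
Flow = −∇h = (-0.01111 east, -0.01900 north), which points southwest.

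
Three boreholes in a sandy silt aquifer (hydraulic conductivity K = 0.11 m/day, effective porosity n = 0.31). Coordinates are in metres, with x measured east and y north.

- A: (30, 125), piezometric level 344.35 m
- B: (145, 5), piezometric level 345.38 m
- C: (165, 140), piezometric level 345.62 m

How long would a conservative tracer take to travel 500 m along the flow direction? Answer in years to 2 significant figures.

410 years

Taking A as reference: B−A = (115, -120, +1.03); C−A = (135, 15, +1.27).
Solve a·Δx + b·Δy = Δh: det = 115·15 − 135·(-120) = 17925.
∂h/∂x = [(+1.03)·15 − (+1.27)·(-120)] / 17925 = +0.009364
∂h/∂y = [115·(+1.27) − 135·(+1.03)] / 17925 = +0.0003905
|∇h| = √(0.009364² + 0.0003905²) = 0.009372
Seepage velocity v = K·i/n = 0.11 × 0.009372 / 0.31 = 0.003326 m/day.
t = 500 / 0.003326 = 1.503e+05 days = 411 years.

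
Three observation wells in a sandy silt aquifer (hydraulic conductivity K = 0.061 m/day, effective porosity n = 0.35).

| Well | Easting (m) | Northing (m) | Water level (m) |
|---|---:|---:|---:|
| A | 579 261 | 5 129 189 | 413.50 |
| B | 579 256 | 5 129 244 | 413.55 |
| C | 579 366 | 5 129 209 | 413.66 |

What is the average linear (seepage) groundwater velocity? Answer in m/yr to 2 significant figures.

0.11 m/yr

Differences from A: to B (Δx, Δy, Δh) = (-5, 55, +0.05); to C = (105, 20, +0.16).
Determinant of the coordinate differences = (-5)·20 − 105·55 = -5875.
∂h/∂x = [(+0.05)·20 − (+0.16)·55] / -5875 = +0.001328
∂h/∂y = [(-5)·(+0.16) − 105·(+0.05)] / -5875 = +0.001030
|∇h| = √(0.001328² + 0.001030²) = 0.001681
Seepage velocity v = K·i/n = 0.061 × 0.001681 / 0.35 = 0.000293 m/day = 0.107 m/yr.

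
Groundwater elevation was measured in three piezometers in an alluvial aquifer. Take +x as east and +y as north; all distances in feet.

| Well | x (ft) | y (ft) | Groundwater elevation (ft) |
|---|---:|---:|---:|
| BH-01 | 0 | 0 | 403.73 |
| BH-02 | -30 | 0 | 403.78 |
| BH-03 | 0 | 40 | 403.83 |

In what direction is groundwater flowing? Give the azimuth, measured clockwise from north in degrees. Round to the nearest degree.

∂h/∂x = (403.78 − 403.73) / (-30 − 0) = -0.001667
∂h/∂y = (403.83 − 403.73) / (40 − 0) = +0.002500
Flow direction (−∇h) has components (+0.001667 E, -0.002500 N).
Azimuth = atan2(E, N) = atan2(+0.001667, -0.002500) = 146.3° ≈ 146°.

146°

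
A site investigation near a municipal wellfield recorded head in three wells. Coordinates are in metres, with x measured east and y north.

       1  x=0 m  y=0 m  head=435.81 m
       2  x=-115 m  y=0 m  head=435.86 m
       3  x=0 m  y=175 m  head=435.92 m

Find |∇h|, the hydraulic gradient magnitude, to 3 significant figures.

∂h/∂x = (435.86 − 435.81) / (-115 − 0) = -0.0004348
∂h/∂y = (435.92 − 435.81) / (175 − 0) = +0.0006286
|∇h| = √(-0.0004348² + 0.0006286²) = 0.0007643

0.000764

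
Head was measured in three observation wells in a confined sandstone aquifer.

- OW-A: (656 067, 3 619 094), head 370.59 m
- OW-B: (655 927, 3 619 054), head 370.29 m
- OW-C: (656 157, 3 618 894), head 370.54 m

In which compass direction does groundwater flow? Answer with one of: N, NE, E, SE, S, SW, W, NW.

SW

Differences from OW-A: to OW-B (Δx, Δy, Δh) = (-140, -40, -0.30); to OW-C = (90, -200, -0.05).
Solve a·Δx + b·Δy = Δh: det = (-140)·(-200) − 90·(-40) = 31600.
∂h/∂x = [(-0.30)·(-200) − (-0.05)·(-40)] / 31600 = +0.001835
∂h/∂y = [(-140)·(-0.05) − 90·(-0.30)] / 31600 = +0.001076
Flow = −∇h = (-0.001835 east, -0.001076 north), which points southwest.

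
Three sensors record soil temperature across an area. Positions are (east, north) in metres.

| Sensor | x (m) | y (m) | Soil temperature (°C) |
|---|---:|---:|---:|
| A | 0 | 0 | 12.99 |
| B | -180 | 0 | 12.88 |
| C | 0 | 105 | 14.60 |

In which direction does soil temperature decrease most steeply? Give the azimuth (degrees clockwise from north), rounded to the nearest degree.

∂T/∂x = (12.88 − 12.99) / (-180 − 0) = +0.0006111
∂T/∂y = (14.60 − 12.99) / (105 − 0) = +0.01533
Steepest decrease is along −∇f: components (-0.0006111 E, -0.01533 N).
Azimuth = atan2(-0.0006111, -0.01533) = 182.3° ≈ 182°.

182°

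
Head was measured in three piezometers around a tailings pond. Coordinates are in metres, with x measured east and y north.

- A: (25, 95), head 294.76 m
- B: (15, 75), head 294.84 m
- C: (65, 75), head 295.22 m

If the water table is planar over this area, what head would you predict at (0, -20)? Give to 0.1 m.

Differences from A: to B (Δx, Δy, Δh) = (-10, -20, +0.08); to C = (40, -20, +0.46).
Determinant of the coordinate differences = (-10)·(-20) − 40·(-20) = 1000.
∂h/∂x = [(+0.08)·(-20) − (+0.46)·(-20)] / 1000 = +0.007600
∂h/∂y = [(-10)·(+0.46) − 40·(+0.08)] / 1000 = -0.007800
h(0, -20) = 294.76 + (+0.007600)·(-25) + (-0.007800)·(-115) = 294.76 -0.190 +0.897 = 295.467 m.

295.5 m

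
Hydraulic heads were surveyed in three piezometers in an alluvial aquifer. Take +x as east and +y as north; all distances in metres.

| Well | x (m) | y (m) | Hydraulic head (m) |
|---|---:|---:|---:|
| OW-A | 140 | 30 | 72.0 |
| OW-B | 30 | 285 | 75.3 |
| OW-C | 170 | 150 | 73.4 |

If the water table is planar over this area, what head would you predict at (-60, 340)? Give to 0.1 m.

Three-point gradient (reference OW-A): Δ to OW-B = (-110, 255, +3.3), Δ to OW-C = (30, 120, +1.4).
∂h/∂x = -0.001871, ∂h/∂y = +0.01213 (det = -20850).
h(-60, 340) = 72.0 + (-0.001871)·(-200) + (+0.01213)·(310) = 72.0 +0.374 +3.762 = 76.136 m.

76.1 m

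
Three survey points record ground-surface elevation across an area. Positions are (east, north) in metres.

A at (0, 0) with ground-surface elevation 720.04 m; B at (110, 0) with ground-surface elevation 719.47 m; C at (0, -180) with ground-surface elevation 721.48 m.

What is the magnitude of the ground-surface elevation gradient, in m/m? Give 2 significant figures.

0.0095 m/m

∂z/∂x = (719.47 − 720.04) / (110 − 0) = -0.005182
∂z/∂y = (721.48 − 720.04) / (-180 − 0) = -0.008000
|∇f| = √(-0.005182² + -0.008000²) = 0.009532 m/m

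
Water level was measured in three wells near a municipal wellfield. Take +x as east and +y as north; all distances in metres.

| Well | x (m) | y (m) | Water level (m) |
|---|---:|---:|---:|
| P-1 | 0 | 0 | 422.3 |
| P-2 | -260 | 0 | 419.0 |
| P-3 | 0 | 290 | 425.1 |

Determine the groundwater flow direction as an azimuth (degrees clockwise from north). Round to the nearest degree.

233°

∂h/∂x = (419.0 − 422.3) / (-260 − 0) = +0.01269
∂h/∂y = (425.1 − 422.3) / (290 − 0) = +0.009655
Flow direction (−∇h) has components (-0.01269 E, -0.009655 N).
Azimuth = atan2(E, N) = atan2(-0.01269, -0.009655) = 232.7° ≈ 233°.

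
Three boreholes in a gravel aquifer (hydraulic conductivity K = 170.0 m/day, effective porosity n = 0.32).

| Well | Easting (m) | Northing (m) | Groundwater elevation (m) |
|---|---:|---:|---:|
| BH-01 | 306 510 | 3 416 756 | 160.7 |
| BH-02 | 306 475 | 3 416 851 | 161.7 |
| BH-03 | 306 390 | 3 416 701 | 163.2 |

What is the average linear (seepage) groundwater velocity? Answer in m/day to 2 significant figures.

12 m/day

Differences from BH-01: to BH-02 (Δx, Δy, Δh) = (-35, 95, +1.0); to BH-03 = (-120, -55, +2.5).
Determinant of the coordinate differences = (-35)·(-55) − (-120)·95 = 13325.
∂h/∂x = [(+1.0)·(-55) − (+2.5)·95] / 13325 = -0.02195
∂h/∂y = [(-35)·(+2.5) − (-120)·(+1.0)] / 13325 = +0.002439
|∇h| = √(-0.02195² + 0.002439²) = 0.02209
Seepage velocity v = K·i/n = 170.0 × 0.02209 / 0.32 = 11.74 m/day.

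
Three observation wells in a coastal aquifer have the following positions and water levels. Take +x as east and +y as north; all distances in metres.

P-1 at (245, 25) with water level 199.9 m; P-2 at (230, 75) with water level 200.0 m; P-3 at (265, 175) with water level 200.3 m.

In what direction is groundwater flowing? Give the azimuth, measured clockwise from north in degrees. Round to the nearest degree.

Taking P-1 as reference: P-2−P-1 = (-15, 50, +0.1); P-3−P-1 = (20, 150, +0.4).
Solve a·Δx + b·Δy = Δh: det = (-15)·150 − 20·50 = -3250.
∂h/∂x = [(+0.1)·150 − (+0.4)·50] / -3250 = +0.001538
∂h/∂y = [(-15)·(+0.4) − 20·(+0.1)] / -3250 = +0.002462
Flow direction (−∇h) has components (-0.001538 E, -0.002462 N).
Azimuth = atan2(E, N) = atan2(-0.001538, -0.002462) = 212.0° ≈ 212°.

212°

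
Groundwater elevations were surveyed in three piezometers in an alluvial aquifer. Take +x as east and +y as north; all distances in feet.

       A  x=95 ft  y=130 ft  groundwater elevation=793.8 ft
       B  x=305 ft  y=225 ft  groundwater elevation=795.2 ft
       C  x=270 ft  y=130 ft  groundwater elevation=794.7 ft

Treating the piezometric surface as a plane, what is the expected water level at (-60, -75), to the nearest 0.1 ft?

792.3 ft

With h = a·x + b·y + c and A as origin, the differences give:
  210·a + 95·b = +1.4
  175·a + 0·b = +0.9
Eliminate b (×0 and ×95, subtract): -16625·a = -85.50 → a = ∂h/∂x = +0.005143
Back-substitute: b = ∂h/∂y = +0.003368.
h(-60, -75) = 793.8 + (+0.005143)·(-155) + (+0.003368)·(-205) = 793.8 -0.797 -0.691 = 792.312 ft.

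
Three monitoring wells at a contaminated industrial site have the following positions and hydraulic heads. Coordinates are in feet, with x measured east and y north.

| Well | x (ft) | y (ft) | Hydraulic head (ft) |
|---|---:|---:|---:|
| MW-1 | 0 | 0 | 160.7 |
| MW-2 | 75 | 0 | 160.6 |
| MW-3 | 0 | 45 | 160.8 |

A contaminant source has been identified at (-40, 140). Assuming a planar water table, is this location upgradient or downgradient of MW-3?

∂h/∂x = (160.6 − 160.7) / (75 − 0) = -0.001333
∂h/∂y = (160.8 − 160.7) / (45 − 0) = +0.002222
Head at (-40, 140) = 160.7 + (-0.001333)·(-40) + (+0.002222)·(140) = 161.06 ft.
That is higher than the 160.8 ft at MW-3, so the point is upgradient.

upgradient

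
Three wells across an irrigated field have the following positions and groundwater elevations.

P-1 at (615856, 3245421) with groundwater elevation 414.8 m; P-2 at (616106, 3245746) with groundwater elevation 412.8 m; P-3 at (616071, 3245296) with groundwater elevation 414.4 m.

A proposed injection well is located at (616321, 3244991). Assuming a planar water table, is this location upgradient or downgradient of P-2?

Three-point gradient (reference P-1): Δ to P-2 = (250, 325, -2.0), Δ to P-3 = (215, -125, -0.4).
∂h/∂x = -0.003758, ∂h/∂y = -0.003263 (det = -101125).
Head at (616321, 3244991) = 414.8 + (-0.003758)·(465) + (-0.003263)·(-430) = 414.46 m.
That is higher than the 412.8 m at P-2, so the point is upgradient.

upgradient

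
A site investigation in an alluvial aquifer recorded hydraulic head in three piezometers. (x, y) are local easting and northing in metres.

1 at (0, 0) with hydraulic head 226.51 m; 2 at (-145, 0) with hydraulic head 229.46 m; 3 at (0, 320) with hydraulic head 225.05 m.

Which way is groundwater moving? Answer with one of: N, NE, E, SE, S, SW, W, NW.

E

∂h/∂x = (229.46 − 226.51) / (-145 − 0) = -0.02034
∂h/∂y = (225.05 − 226.51) / (320 − 0) = -0.004562
Flow = −∇h = (+0.02034 east, +0.004562 north), which points east.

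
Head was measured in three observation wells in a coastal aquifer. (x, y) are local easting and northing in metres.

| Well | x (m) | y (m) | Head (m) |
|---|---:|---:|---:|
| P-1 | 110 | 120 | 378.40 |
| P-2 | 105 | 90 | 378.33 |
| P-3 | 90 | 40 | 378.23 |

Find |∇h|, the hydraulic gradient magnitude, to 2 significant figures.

Differences from P-1: to P-2 (Δx, Δy, Δh) = (-5, -30, -0.07); to P-3 = (-20, -80, -0.17).
Solve a·Δx + b·Δy = Δh: det = (-5)·(-80) − (-20)·(-30) = -200.
∂h/∂x = [(-0.07)·(-80) − (-0.17)·(-30)] / -200 = -0.002500
∂h/∂y = [(-5)·(-0.17) − (-20)·(-0.07)] / -200 = +0.002750
|∇h| = √(-0.002500² + 0.002750²) = 0.003717

0.0037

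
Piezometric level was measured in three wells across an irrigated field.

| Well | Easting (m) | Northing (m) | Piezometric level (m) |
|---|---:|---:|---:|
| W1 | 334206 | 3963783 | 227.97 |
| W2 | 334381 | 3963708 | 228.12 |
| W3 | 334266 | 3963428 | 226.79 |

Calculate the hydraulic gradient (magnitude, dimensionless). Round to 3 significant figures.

0.00448

With h = a·x + b·y + c and W1 as origin, the differences give:
  175·a + (-75)·b = +0.15
  60·a + (-355)·b = -1.18
Eliminate b (×(-355) and ×(-75), subtract): -57625·a = -141.750 → a = ∂h/∂x = +0.002460
Back-substitute: b = ∂h/∂y = +0.003740.
|∇h| = √(0.002460² + 0.003740²) = 0.004477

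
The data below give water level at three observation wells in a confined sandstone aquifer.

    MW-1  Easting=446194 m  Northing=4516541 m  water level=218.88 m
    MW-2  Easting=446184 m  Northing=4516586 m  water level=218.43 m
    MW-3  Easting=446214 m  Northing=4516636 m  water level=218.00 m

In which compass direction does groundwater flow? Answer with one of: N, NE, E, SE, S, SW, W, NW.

N

With h = a·x + b·y + c and MW-1 as origin, the differences give:
  (-10)·a + 45·b = -0.45
  20·a + 95·b = -0.88
Eliminate b (×95 and ×45, subtract): -1850·a = -3.150 → a = ∂h/∂x = +0.001703
Back-substitute: b = ∂h/∂y = -0.009622.
Flow = −∇h = (-0.001703 east, +0.009622 north), which points north.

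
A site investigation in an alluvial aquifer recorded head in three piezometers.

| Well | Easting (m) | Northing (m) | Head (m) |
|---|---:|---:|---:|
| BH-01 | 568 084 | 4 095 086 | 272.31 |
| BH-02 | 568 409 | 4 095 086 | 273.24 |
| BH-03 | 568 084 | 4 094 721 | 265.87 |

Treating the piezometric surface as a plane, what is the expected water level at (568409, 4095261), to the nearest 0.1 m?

276.3 m

∂h/∂x = (273.24 − 272.31) / (568409 − 568084) = +0.002862
∂h/∂y = (265.87 − 272.31) / (4094721 − 4095086) = +0.01764
h(568409, 4095261) = 272.31 + (+0.002862)·(325) + (+0.01764)·(175) = 272.31 +0.930 +3.088 = 276.328 m.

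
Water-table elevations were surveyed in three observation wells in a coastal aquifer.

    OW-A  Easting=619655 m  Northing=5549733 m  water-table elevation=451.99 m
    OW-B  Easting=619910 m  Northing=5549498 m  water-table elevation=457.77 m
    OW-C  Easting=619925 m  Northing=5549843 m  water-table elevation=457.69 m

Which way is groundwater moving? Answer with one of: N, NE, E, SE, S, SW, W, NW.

W

Taking OW-A as reference: OW-B−OW-A = (255, -235, +5.78); OW-C−OW-A = (270, 110, +5.70).
Solve a·Δx + b·Δy = Δh: det = 255·110 − 270·(-235) = 91500.
∂h/∂x = [(+5.78)·110 − (+5.70)·(-235)] / 91500 = +0.02159
∂h/∂y = [255·(+5.70) − 270·(+5.78)] / 91500 = -0.001170
Flow = −∇h = (-0.02159 east, +0.001170 north), which points west.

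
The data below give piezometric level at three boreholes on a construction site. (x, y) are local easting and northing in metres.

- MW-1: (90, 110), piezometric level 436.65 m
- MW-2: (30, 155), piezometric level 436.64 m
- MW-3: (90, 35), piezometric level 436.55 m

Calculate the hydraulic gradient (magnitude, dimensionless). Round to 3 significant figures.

0.00177

With h = a·x + b·y + c and MW-1 as origin, the differences give:
  (-60)·a + 45·b = -0.01
  0·a + (-75)·b = -0.10
Eliminate b (×(-75) and ×45, subtract): 4500·a = 5.250 → a = ∂h/∂x = +0.001167
Back-substitute: b = ∂h/∂y = +0.001333.
|∇h| = √(0.001167² + 0.001333²) = 0.001772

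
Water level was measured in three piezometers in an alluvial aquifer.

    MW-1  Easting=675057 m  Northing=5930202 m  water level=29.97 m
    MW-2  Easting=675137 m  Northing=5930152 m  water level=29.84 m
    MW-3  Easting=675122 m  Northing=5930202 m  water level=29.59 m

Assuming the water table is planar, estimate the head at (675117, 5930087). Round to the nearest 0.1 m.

30.4 m

Three-point gradient (reference MW-1): Δ to MW-2 = (80, -50, -0.13), Δ to MW-3 = (65, 0, -0.38).
∂h/∂x = -0.005846, ∂h/∂y = -0.006754 (det = 3250).
h(675117, 5930087) = 29.97 + (-0.005846)·(60) + (-0.006754)·(-115) = 29.97 -0.351 +0.777 = 30.396 m.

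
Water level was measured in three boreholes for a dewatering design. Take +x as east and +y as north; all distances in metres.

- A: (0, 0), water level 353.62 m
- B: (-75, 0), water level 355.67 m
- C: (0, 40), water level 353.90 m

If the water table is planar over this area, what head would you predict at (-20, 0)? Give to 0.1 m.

354.2 m

∂h/∂x = (355.67 − 353.62) / (-75 − 0) = -0.02733
∂h/∂y = (353.90 − 353.62) / (40 − 0) = +0.007000
h(-20, 0) = 353.62 + (-0.02733)·(-20) + (+0.007000)·(0) = 353.62 +0.547 +0.000 = 354.167 m.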